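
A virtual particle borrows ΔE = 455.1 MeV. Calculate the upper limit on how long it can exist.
7.232 × 10^-25 s

Using the energy-time uncertainty principle:
ΔEΔt ≥ ℏ/2

For a virtual particle borrowing energy ΔE, the maximum lifetime is:
Δt_max = ℏ/(2ΔE)

Converting energy:
ΔE = 455.1 MeV = 7.292e-11 J

Δt_max = (1.055e-34 J·s) / (2 × 7.292e-11 J)
Δt_max = 7.232e-25 s = 7.232 × 10^-25 s

Virtual particles with higher borrowed energy exist for shorter times.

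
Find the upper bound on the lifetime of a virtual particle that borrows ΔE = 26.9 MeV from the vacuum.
12.234 ys

Using the energy-time uncertainty principle:
ΔEΔt ≥ ℏ/2

For a virtual particle borrowing energy ΔE, the maximum lifetime is:
Δt_max = ℏ/(2ΔE)

Converting energy:
ΔE = 26.9 MeV = 4.310e-12 J

Δt_max = (1.055e-34 J·s) / (2 × 4.310e-12 J)
Δt_max = 1.223e-23 s = 12.234 ys

Virtual particles with higher borrowed energy exist for shorter times.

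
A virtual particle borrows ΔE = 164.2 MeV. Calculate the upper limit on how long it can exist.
2.004 ys

Using the energy-time uncertainty principle:
ΔEΔt ≥ ℏ/2

For a virtual particle borrowing energy ΔE, the maximum lifetime is:
Δt_max = ℏ/(2ΔE)

Converting energy:
ΔE = 164.2 MeV = 2.631e-11 J

Δt_max = (1.055e-34 J·s) / (2 × 2.631e-11 J)
Δt_max = 2.004e-24 s = 2.004 ys

Virtual particles with higher borrowed energy exist for shorter times.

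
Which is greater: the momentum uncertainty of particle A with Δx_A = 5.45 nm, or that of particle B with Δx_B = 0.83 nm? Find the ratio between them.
Particle B has the larger minimum momentum uncertainty, by a factor of 6.57.

For each particle, the minimum momentum uncertainty is Δp_min = ℏ/(2Δx):

Particle A: Δp_A = ℏ/(2×5.450e-09 m) = 9.675e-27 kg·m/s
Particle B: Δp_B = ℏ/(2×8.300e-10 m) = 6.353e-26 kg·m/s

Ratio: Δp_B/Δp_A = 6.57

Since Δp_min ∝ 1/Δx, the particle with smaller position uncertainty (B) has larger momentum uncertainty.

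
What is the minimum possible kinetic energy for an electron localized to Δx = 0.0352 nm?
7.687 eV

Localizing a particle requires giving it sufficient momentum uncertainty:

1. From uncertainty principle: Δp ≥ ℏ/(2Δx)
   Δp_min = (1.055e-34 J·s) / (2 × 3.520e-11 m)
   Δp_min = 1.498e-24 kg·m/s

2. This momentum uncertainty corresponds to kinetic energy:
   KE ≈ (Δp)²/(2m) = (1.498e-24)²/(2 × 9.109e-31 kg)
   KE = 1.232e-18 J = 7.687 eV

Tighter localization requires more energy.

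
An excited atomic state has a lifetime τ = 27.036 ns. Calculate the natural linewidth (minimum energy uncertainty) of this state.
12.173 neV

Using the energy-time uncertainty principle:
ΔEΔt ≥ ℏ/2

The lifetime τ represents the time uncertainty Δt.
The natural linewidth (minimum energy uncertainty) is:

ΔE = ℏ/(2τ)
ΔE = (1.055e-34 J·s) / (2 × 2.704e-08 s)
ΔE = 1.950e-27 J = 12.173 neV

This natural linewidth limits the precision of spectroscopic measurements.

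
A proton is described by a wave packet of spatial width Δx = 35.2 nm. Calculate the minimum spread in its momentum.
1.498 × 10^-27 kg·m/s

For a wave packet, the spatial width Δx and momentum spread Δp are related by the uncertainty principle:
ΔxΔp ≥ ℏ/2

The minimum momentum spread is:
Δp_min = ℏ/(2Δx)
Δp_min = (1.055e-34 J·s) / (2 × 3.520e-08 m)
Δp_min = 1.498e-27 kg·m/s

A wave packet cannot have both a well-defined position and well-defined momentum.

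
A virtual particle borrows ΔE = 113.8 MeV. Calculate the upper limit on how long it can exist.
2.892 ys

Using the energy-time uncertainty principle:
ΔEΔt ≥ ℏ/2

For a virtual particle borrowing energy ΔE, the maximum lifetime is:
Δt_max = ℏ/(2ΔE)

Converting energy:
ΔE = 113.8 MeV = 1.823e-11 J

Δt_max = (1.055e-34 J·s) / (2 × 1.823e-11 J)
Δt_max = 2.892e-24 s = 2.892 ys

Virtual particles with higher borrowed energy exist for shorter times.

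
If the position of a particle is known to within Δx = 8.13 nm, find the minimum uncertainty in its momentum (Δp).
6.486 × 10^-27 kg·m/s

Using the Heisenberg uncertainty principle:
ΔxΔp ≥ ℏ/2

The minimum uncertainty in momentum is:
Δp_min = ℏ/(2Δx)
Δp_min = (1.055e-34 J·s) / (2 × 8.130e-09 m)
Δp_min = 6.486e-27 kg·m/s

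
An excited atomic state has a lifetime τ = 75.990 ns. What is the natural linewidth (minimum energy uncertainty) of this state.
4.331 neV

Using the energy-time uncertainty principle:
ΔEΔt ≥ ℏ/2

The lifetime τ represents the time uncertainty Δt.
The natural linewidth (minimum energy uncertainty) is:

ΔE = ℏ/(2τ)
ΔE = (1.055e-34 J·s) / (2 × 7.599e-08 s)
ΔE = 6.939e-28 J = 4.331 neV

This natural linewidth limits the precision of spectroscopic measurements.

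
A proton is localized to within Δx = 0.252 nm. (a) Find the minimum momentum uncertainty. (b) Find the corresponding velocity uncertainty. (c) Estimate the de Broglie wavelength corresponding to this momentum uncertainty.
(a) Δp_min = 2.092 × 10^-25 kg·m/s
(b) Δv_min = 125.097 m/s
(c) λ_dB = 3.167 nm

Step-by-step:

(a) From the uncertainty principle:
Δp_min = ℏ/(2Δx) = (1.055e-34 J·s)/(2 × 2.520e-10 m) = 2.092e-25 kg·m/s

(b) The velocity uncertainty:
Δv = Δp/m = (2.092e-25 kg·m/s)/(1.673e-27 kg) = 1.251e+02 m/s = 125.097 m/s

(c) The de Broglie wavelength for this momentum:
λ = h/p = (6.626e-34 J·s)/(2.092e-25 kg·m/s) = 3.167e-09 m = 3.167 nm

Note: The de Broglie wavelength is comparable to the localization size, as expected from wave-particle duality.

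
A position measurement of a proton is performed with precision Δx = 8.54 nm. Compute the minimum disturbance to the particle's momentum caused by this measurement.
6.174 × 10^-27 kg·m/s

The uncertainty principle implies that measuring position disturbs momentum:
ΔxΔp ≥ ℏ/2

When we measure position with precision Δx, we necessarily introduce a momentum uncertainty:
Δp ≥ ℏ/(2Δx)
Δp_min = (1.055e-34 J·s) / (2 × 8.540e-09 m)
Δp_min = 6.174e-27 kg·m/s

The more precisely we measure position, the greater the momentum disturbance.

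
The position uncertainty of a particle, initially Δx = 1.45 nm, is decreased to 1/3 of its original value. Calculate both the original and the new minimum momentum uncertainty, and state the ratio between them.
Original Δp_min = 3.636 × 10^-26 kg·m/s; new Δp'_min = 1.091 × 10^-25 kg·m/s; ratio Δp'_min/Δp_min = 3.

From the uncertainty principle ΔxΔp ≥ ℏ/2, the minimum momentum uncertainty is Δp_min = ℏ/(2Δx).

Original (Δx = 1.45 nm = 1.450e-09 m):
Δp_min = (1.055e-34 J·s)/(2 × 1.450e-09 m) = 3.636e-26 kg·m/s

When Δx → (1/3)Δx:
Δp'_min = ℏ/(2 × (1/3)Δx) = 3 × ℏ/(2Δx) = 3 × Δp_min
Δp'_min = 3 × 3.636e-26 kg·m/s = 1.091e-25 kg·m/s

Since Δp_min ∝ 1/Δx, when Δx is decreased to 1/3 of its original value, Δp_min increases to 3 times its original value.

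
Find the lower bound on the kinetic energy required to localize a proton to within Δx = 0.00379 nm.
361.140 meV

Localizing a particle requires giving it sufficient momentum uncertainty:

1. From uncertainty principle: Δp ≥ ℏ/(2Δx)
   Δp_min = (1.055e-34 J·s) / (2 × 3.790e-12 m)
   Δp_min = 1.391e-23 kg·m/s

2. This momentum uncertainty corresponds to kinetic energy:
   KE ≈ (Δp)²/(2m) = (1.391e-23)²/(2 × 1.673e-27 kg)
   KE = 5.786e-20 J = 361.140 meV

Tighter localization requires more energy.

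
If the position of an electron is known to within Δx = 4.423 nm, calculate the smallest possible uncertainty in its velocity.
13.087 km/s

Using the Heisenberg uncertainty principle and Δp = mΔv:
ΔxΔp ≥ ℏ/2
Δx(mΔv) ≥ ℏ/2

The minimum uncertainty in velocity is:
Δv_min = ℏ/(2mΔx)
Δv_min = (1.055e-34 J·s) / (2 × 9.109e-31 kg × 4.423e-09 m)
Δv_min = 1.309e+04 m/s = 13.087 km/s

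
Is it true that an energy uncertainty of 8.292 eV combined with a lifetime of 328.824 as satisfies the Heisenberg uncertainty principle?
Yes, it satisfies the uncertainty relation.

Calculate the product ΔEΔt:
ΔE = 8.292 eV = 1.329e-18 J
ΔEΔt = (1.329e-18 J) × (3.288e-16 s)
ΔEΔt = 4.369e-34 J·s

Compare to the minimum allowed value ℏ/2:
ℏ/2 = 5.273e-35 J·s

Since ΔEΔt = 4.369e-34 J·s ≥ 5.273e-35 J·s = ℏ/2,
this satisfies the uncertainty relation.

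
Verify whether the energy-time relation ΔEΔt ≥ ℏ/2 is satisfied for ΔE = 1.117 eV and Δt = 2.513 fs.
Yes, it satisfies the uncertainty relation.

Calculate the product ΔEΔt:
ΔE = 1.117 eV = 1.790e-19 J
ΔEΔt = (1.790e-19 J) × (2.513e-15 s)
ΔEΔt = 4.497e-34 J·s

Compare to the minimum allowed value ℏ/2:
ℏ/2 = 5.273e-35 J·s

Since ΔEΔt = 4.497e-34 J·s ≥ 5.273e-35 J·s = ℏ/2,
this satisfies the uncertainty relation.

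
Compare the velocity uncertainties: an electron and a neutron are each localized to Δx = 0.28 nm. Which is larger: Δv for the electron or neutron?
The electron has the larger minimum velocity uncertainty, by a ratio of 1838.7.

For both particles, Δp_min = ℏ/(2Δx) = 1.883e-25 kg·m/s (same for both).

The velocity uncertainty is Δv = Δp/m:
- electron: Δv = 1.883e-25 / 9.109e-31 = 2.067e+05 m/s = 206.728 km/s
- neutron: Δv = 1.883e-25 / 1.675e-27 = 1.124e+02 m/s = 112.433 m/s

Ratio: 2.067e+05 / 1.124e+02 = 1838.7

The lighter particle has larger velocity uncertainty because Δv ∝ 1/m.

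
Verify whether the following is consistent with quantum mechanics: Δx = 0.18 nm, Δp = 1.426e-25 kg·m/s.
No, it violates the uncertainty principle (impossible measurement).

Calculate the product ΔxΔp:
ΔxΔp = (1.800e-10 m) × (1.426e-25 kg·m/s)
ΔxΔp = 2.567e-35 J·s

Compare to the minimum allowed value ℏ/2:
ℏ/2 = 5.273e-35 J·s

Since ΔxΔp = 2.567e-35 J·s < 5.273e-35 J·s = ℏ/2,
the measurement violates the uncertainty principle.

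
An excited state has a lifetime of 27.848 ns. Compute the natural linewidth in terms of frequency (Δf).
2.858 MHz

Using the energy-time uncertainty principle and E = hf:
ΔEΔt ≥ ℏ/2
hΔf·Δt ≥ ℏ/2

The minimum frequency uncertainty is:
Δf = ℏ/(2hτ) = 1/(4πτ)
Δf = 1/(4π × 2.785e-08 s)
Δf = 2.858e+06 Hz = 2.858 MHz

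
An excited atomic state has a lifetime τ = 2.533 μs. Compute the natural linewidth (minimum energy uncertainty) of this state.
129.927 peV

Using the energy-time uncertainty principle:
ΔEΔt ≥ ℏ/2

The lifetime τ represents the time uncertainty Δt.
The natural linewidth (minimum energy uncertainty) is:

ΔE = ℏ/(2τ)
ΔE = (1.055e-34 J·s) / (2 × 2.533e-06 s)
ΔE = 2.082e-29 J = 129.927 peV

This natural linewidth limits the precision of spectroscopic measurements.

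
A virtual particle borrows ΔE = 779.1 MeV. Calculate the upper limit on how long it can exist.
4.224 × 10^-25 s

Using the energy-time uncertainty principle:
ΔEΔt ≥ ℏ/2

For a virtual particle borrowing energy ΔE, the maximum lifetime is:
Δt_max = ℏ/(2ΔE)

Converting energy:
ΔE = 779.1 MeV = 1.248e-10 J

Δt_max = (1.055e-34 J·s) / (2 × 1.248e-10 J)
Δt_max = 4.224e-25 s = 4.224 × 10^-25 s

Virtual particles with higher borrowed energy exist for shorter times.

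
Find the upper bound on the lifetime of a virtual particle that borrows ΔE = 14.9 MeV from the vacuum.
22.088 ys

Using the energy-time uncertainty principle:
ΔEΔt ≥ ℏ/2

For a virtual particle borrowing energy ΔE, the maximum lifetime is:
Δt_max = ℏ/(2ΔE)

Converting energy:
ΔE = 14.9 MeV = 2.387e-12 J

Δt_max = (1.055e-34 J·s) / (2 × 2.387e-12 J)
Δt_max = 2.209e-23 s = 22.088 ys

Virtual particles with higher borrowed energy exist for shorter times.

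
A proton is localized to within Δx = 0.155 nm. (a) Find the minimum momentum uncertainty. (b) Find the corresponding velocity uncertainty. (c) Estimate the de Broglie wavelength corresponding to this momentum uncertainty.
(a) Δp_min = 3.402 × 10^-25 kg·m/s
(b) Δv_min = 203.384 m/s
(c) λ_dB = 1.948 nm

Step-by-step:

(a) From the uncertainty principle:
Δp_min = ℏ/(2Δx) = (1.055e-34 J·s)/(2 × 1.550e-10 m) = 3.402e-25 kg·m/s

(b) The velocity uncertainty:
Δv = Δp/m = (3.402e-25 kg·m/s)/(1.673e-27 kg) = 2.034e+02 m/s = 203.384 m/s

(c) The de Broglie wavelength for this momentum:
λ = h/p = (6.626e-34 J·s)/(3.402e-25 kg·m/s) = 1.948e-09 m = 1.948 nm

Note: The de Broglie wavelength is comparable to the localization size, as expected from wave-particle duality.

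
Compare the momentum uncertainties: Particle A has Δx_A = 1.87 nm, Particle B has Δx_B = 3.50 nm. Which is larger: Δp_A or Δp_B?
Particle A has the larger minimum momentum uncertainty, by a factor of 1.87.

For each particle, the minimum momentum uncertainty is Δp_min = ℏ/(2Δx):

Particle A: Δp_A = ℏ/(2×1.870e-09 m) = 2.820e-26 kg·m/s
Particle B: Δp_B = ℏ/(2×3.500e-09 m) = 1.507e-26 kg·m/s

Ratio: Δp_A/Δp_B = 1.87

Since Δp_min ∝ 1/Δx, the particle with smaller position uncertainty (A) has larger momentum uncertainty.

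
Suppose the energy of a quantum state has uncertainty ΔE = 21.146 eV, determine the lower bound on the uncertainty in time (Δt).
15.564 as

Using the energy-time uncertainty principle:
ΔEΔt ≥ ℏ/2

The minimum uncertainty in time is:
Δt_min = ℏ/(2ΔE)
Δt_min = (1.055e-34 J·s) / (2 × 3.388e-18 J)
Δt_min = 1.556e-17 s = 15.564 as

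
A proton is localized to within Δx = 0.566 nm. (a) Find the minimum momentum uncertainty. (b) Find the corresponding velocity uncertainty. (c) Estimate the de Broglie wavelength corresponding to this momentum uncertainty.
(a) Δp_min = 9.316 × 10^-26 kg·m/s
(b) Δv_min = 55.697 m/s
(c) λ_dB = 7.113 nm

Step-by-step:

(a) From the uncertainty principle:
Δp_min = ℏ/(2Δx) = (1.055e-34 J·s)/(2 × 5.660e-10 m) = 9.316e-26 kg·m/s

(b) The velocity uncertainty:
Δv = Δp/m = (9.316e-26 kg·m/s)/(1.673e-27 kg) = 5.570e+01 m/s = 55.697 m/s

(c) The de Broglie wavelength for this momentum:
λ = h/p = (6.626e-34 J·s)/(9.316e-26 kg·m/s) = 7.113e-09 m = 7.113 nm

Note: The de Broglie wavelength is comparable to the localization size, as expected from wave-particle duality.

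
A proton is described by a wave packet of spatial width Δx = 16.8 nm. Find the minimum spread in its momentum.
3.139 × 10^-27 kg·m/s

For a wave packet, the spatial width Δx and momentum spread Δp are related by the uncertainty principle:
ΔxΔp ≥ ℏ/2

The minimum momentum spread is:
Δp_min = ℏ/(2Δx)
Δp_min = (1.055e-34 J·s) / (2 × 1.680e-08 m)
Δp_min = 3.139e-27 kg·m/s

A wave packet cannot have both a well-defined position and well-defined momentum.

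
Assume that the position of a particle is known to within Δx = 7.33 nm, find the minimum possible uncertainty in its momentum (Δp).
7.194 × 10^-27 kg·m/s

Using the Heisenberg uncertainty principle:
ΔxΔp ≥ ℏ/2

The minimum uncertainty in momentum is:
Δp_min = ℏ/(2Δx)
Δp_min = (1.055e-34 J·s) / (2 × 7.330e-09 m)
Δp_min = 7.194e-27 kg·m/s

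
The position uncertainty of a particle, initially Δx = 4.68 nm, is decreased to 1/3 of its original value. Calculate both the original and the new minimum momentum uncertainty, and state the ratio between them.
Original Δp_min = 1.127 × 10^-26 kg·m/s; new Δp'_min = 3.380 × 10^-26 kg·m/s; ratio Δp'_min/Δp_min = 3.

From the uncertainty principle ΔxΔp ≥ ℏ/2, the minimum momentum uncertainty is Δp_min = ℏ/(2Δx).

Original (Δx = 4.68 nm = 4.680e-09 m):
Δp_min = (1.055e-34 J·s)/(2 × 4.680e-09 m) = 1.127e-26 kg·m/s

When Δx → (1/3)Δx:
Δp'_min = ℏ/(2 × (1/3)Δx) = 3 × ℏ/(2Δx) = 3 × Δp_min
Δp'_min = 3 × 1.127e-26 kg·m/s = 3.380e-26 kg·m/s

Since Δp_min ∝ 1/Δx, when Δx is decreased to 1/3 of its original value, Δp_min increases to 3 times its original value.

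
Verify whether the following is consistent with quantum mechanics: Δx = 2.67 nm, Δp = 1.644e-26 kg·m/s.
No, it violates the uncertainty principle (impossible measurement).

Calculate the product ΔxΔp:
ΔxΔp = (2.670e-09 m) × (1.644e-26 kg·m/s)
ΔxΔp = 4.389e-35 J·s

Compare to the minimum allowed value ℏ/2:
ℏ/2 = 5.273e-35 J·s

Since ΔxΔp = 4.389e-35 J·s < 5.273e-35 J·s = ℏ/2,
the measurement violates the uncertainty principle.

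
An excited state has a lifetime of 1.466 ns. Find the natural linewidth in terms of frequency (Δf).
54.282 MHz

Using the energy-time uncertainty principle and E = hf:
ΔEΔt ≥ ℏ/2
hΔf·Δt ≥ ℏ/2

The minimum frequency uncertainty is:
Δf = ℏ/(2hτ) = 1/(4πτ)
Δf = 1/(4π × 1.466e-09 s)
Δf = 5.428e+07 Hz = 54.282 MHz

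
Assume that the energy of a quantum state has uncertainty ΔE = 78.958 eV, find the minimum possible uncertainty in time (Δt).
4.168 as

Using the energy-time uncertainty principle:
ΔEΔt ≥ ℏ/2

The minimum uncertainty in time is:
Δt_min = ℏ/(2ΔE)
Δt_min = (1.055e-34 J·s) / (2 × 1.265e-17 J)
Δt_min = 4.168e-18 s = 4.168 as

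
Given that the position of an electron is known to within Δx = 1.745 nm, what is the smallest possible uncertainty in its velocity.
33.171 km/s

Using the Heisenberg uncertainty principle and Δp = mΔv:
ΔxΔp ≥ ℏ/2
Δx(mΔv) ≥ ℏ/2

The minimum uncertainty in velocity is:
Δv_min = ℏ/(2mΔx)
Δv_min = (1.055e-34 J·s) / (2 × 9.109e-31 kg × 1.745e-09 m)
Δv_min = 3.317e+04 m/s = 33.171 km/s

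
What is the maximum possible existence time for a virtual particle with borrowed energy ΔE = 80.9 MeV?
4.068 ys

Using the energy-time uncertainty principle:
ΔEΔt ≥ ℏ/2

For a virtual particle borrowing energy ΔE, the maximum lifetime is:
Δt_max = ℏ/(2ΔE)

Converting energy:
ΔE = 80.9 MeV = 1.296e-11 J

Δt_max = (1.055e-34 J·s) / (2 × 1.296e-11 J)
Δt_max = 4.068e-24 s = 4.068 ys

Virtual particles with higher borrowed energy exist for shorter times.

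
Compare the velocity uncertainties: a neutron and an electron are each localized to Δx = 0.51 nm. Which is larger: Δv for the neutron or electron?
The electron has the larger minimum velocity uncertainty, by a ratio of 1838.7.

For both particles, Δp_min = ℏ/(2Δx) = 1.034e-25 kg·m/s (same for both).

The velocity uncertainty is Δv = Δp/m:
- neutron: Δv = 1.034e-25 / 1.675e-27 = 6.173e+01 m/s = 61.728 m/s
- electron: Δv = 1.034e-25 / 9.109e-31 = 1.135e+05 m/s = 113.498 km/s

Ratio: 1.135e+05 / 6.173e+01 = 1838.7

The lighter particle has larger velocity uncertainty because Δv ∝ 1/m.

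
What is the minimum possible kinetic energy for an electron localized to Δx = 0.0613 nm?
2.535 eV

Localizing a particle requires giving it sufficient momentum uncertainty:

1. From uncertainty principle: Δp ≥ ℏ/(2Δx)
   Δp_min = (1.055e-34 J·s) / (2 × 6.130e-11 m)
   Δp_min = 8.602e-25 kg·m/s

2. This momentum uncertainty corresponds to kinetic energy:
   KE ≈ (Δp)²/(2m) = (8.602e-25)²/(2 × 9.109e-31 kg)
   KE = 4.061e-19 J = 2.535 eV

Tighter localization requires more energy.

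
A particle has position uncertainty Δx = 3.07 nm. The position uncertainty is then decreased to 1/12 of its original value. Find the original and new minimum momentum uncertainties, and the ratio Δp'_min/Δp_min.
Original Δp_min = 1.718 × 10^-26 kg·m/s; new Δp'_min = 2.061 × 10^-25 kg·m/s; ratio Δp'_min/Δp_min = 12.

From the uncertainty principle ΔxΔp ≥ ℏ/2, the minimum momentum uncertainty is Δp_min = ℏ/(2Δx).

Original (Δx = 3.07 nm = 3.070e-09 m):
Δp_min = (1.055e-34 J·s)/(2 × 3.070e-09 m) = 1.718e-26 kg·m/s

When Δx → (1/12)Δx:
Δp'_min = ℏ/(2 × (1/12)Δx) = 12 × ℏ/(2Δx) = 12 × Δp_min
Δp'_min = 12 × 1.718e-26 kg·m/s = 2.061e-25 kg·m/s

Since Δp_min ∝ 1/Δx, when Δx is decreased to 1/12 of its original value, Δp_min increases to 12 times its original value.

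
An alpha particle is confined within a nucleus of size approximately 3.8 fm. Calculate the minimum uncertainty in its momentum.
1.388 × 10^-20 kg·m/s

Using the Heisenberg uncertainty principle:
ΔxΔp ≥ ℏ/2

With Δx ≈ L = 3.800e-15 m (the confinement size):
Δp_min = ℏ/(2Δx)
Δp_min = (1.055e-34 J·s) / (2 × 3.800e-15 m)
Δp_min = 1.388e-20 kg·m/s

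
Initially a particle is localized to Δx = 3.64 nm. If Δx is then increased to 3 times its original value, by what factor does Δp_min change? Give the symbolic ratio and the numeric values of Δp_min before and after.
Original Δp_min = 1.449 × 10^-26 kg·m/s; new Δp'_min = 4.829 × 10^-27 kg·m/s; ratio Δp'_min/Δp_min = 1/3.

From the uncertainty principle ΔxΔp ≥ ℏ/2, the minimum momentum uncertainty is Δp_min = ℏ/(2Δx).

Original (Δx = 3.64 nm = 3.640e-09 m):
Δp_min = (1.055e-34 J·s)/(2 × 3.640e-09 m) = 1.449e-26 kg·m/s

When Δx → 3Δx:
Δp'_min = ℏ/(2 × 3Δx) = (1/3) × ℏ/(2Δx) = (1/3) × Δp_min
Δp'_min = 1/3 × 1.449e-26 kg·m/s = 4.829e-27 kg·m/s

Since Δp_min ∝ 1/Δx, when Δx is increased to 3 times its original value, Δp_min decreases to 1/3 of its original value.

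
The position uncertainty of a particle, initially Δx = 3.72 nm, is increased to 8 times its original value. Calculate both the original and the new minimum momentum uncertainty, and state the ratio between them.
Original Δp_min = 1.417 × 10^-26 kg·m/s; new Δp'_min = 1.772 × 10^-27 kg·m/s; ratio Δp'_min/Δp_min = 1/8.

From the uncertainty principle ΔxΔp ≥ ℏ/2, the minimum momentum uncertainty is Δp_min = ℏ/(2Δx).

Original (Δx = 3.72 nm = 3.720e-09 m):
Δp_min = (1.055e-34 J·s)/(2 × 3.720e-09 m) = 1.417e-26 kg·m/s

When Δx → 8Δx:
Δp'_min = ℏ/(2 × 8Δx) = (1/8) × ℏ/(2Δx) = (1/8) × Δp_min
Δp'_min = 1/8 × 1.417e-26 kg·m/s = 1.772e-27 kg·m/s

Since Δp_min ∝ 1/Δx, when Δx is increased to 8 times its original value, Δp_min decreases to 1/8 of its original value.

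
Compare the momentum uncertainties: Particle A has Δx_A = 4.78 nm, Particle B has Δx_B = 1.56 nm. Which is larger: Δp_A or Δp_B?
Particle B has the larger minimum momentum uncertainty, by a factor of 3.06.

For each particle, the minimum momentum uncertainty is Δp_min = ℏ/(2Δx):

Particle A: Δp_A = ℏ/(2×4.780e-09 m) = 1.103e-26 kg·m/s
Particle B: Δp_B = ℏ/(2×1.560e-09 m) = 3.380e-26 kg·m/s

Ratio: Δp_B/Δp_A = 3.06

Since Δp_min ∝ 1/Δx, the particle with smaller position uncertainty (B) has larger momentum uncertainty.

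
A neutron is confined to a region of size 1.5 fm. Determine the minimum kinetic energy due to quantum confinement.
2.302 MeV

Using the uncertainty principle:

1. Position uncertainty: Δx ≈ 1.500e-15 m
2. Minimum momentum uncertainty: Δp = ℏ/(2Δx) = 3.515e-20 kg·m/s
3. Minimum kinetic energy:
   KE = (Δp)²/(2m) = (3.515e-20)²/(2 × 1.675e-27 kg)
   KE = 3.689e-13 J = 2.302 MeV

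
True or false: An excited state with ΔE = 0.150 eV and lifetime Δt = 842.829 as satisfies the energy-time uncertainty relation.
No, it violates the uncertainty relation.

Calculate the product ΔEΔt:
ΔE = 0.150 eV = 2.403e-20 J
ΔEΔt = (2.403e-20 J) × (8.428e-16 s)
ΔEΔt = 2.026e-35 J·s

Compare to the minimum allowed value ℏ/2:
ℏ/2 = 5.273e-35 J·s

Since ΔEΔt = 2.026e-35 J·s < 5.273e-35 J·s = ℏ/2,
this violates the uncertainty relation.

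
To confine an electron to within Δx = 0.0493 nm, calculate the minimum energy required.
3.919 eV

Localizing a particle requires giving it sufficient momentum uncertainty:

1. From uncertainty principle: Δp ≥ ℏ/(2Δx)
   Δp_min = (1.055e-34 J·s) / (2 × 4.930e-11 m)
   Δp_min = 1.070e-24 kg·m/s

2. This momentum uncertainty corresponds to kinetic energy:
   KE ≈ (Δp)²/(2m) = (1.070e-24)²/(2 × 9.109e-31 kg)
   KE = 6.279e-19 J = 3.919 eV

Tighter localization requires more energy.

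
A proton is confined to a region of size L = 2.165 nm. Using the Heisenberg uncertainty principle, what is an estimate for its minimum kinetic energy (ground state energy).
1.107 μeV

Using the uncertainty principle to estimate ground state energy:

1. The position uncertainty is approximately the confinement size:
   Δx ≈ L = 2.165e-09 m

2. From ΔxΔp ≥ ℏ/2, the minimum momentum uncertainty is:
   Δp ≈ ℏ/(2L) = 2.436e-26 kg·m/s

3. The kinetic energy is approximately:
   KE ≈ (Δp)²/(2m) = (2.436e-26)²/(2 × 1.673e-27 kg)
   KE ≈ 1.773e-25 J = 1.107 μeV

This is an order-of-magnitude estimate of the ground state energy.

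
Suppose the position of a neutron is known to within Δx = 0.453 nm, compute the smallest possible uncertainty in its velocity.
69.495 m/s

Using the Heisenberg uncertainty principle and Δp = mΔv:
ΔxΔp ≥ ℏ/2
Δx(mΔv) ≥ ℏ/2

The minimum uncertainty in velocity is:
Δv_min = ℏ/(2mΔx)
Δv_min = (1.055e-34 J·s) / (2 × 1.675e-27 kg × 4.530e-10 m)
Δv_min = 6.949e+01 m/s = 69.495 m/s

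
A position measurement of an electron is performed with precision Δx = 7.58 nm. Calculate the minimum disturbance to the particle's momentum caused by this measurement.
6.956 × 10^-27 kg·m/s

The uncertainty principle implies that measuring position disturbs momentum:
ΔxΔp ≥ ℏ/2

When we measure position with precision Δx, we necessarily introduce a momentum uncertainty:
Δp ≥ ℏ/(2Δx)
Δp_min = (1.055e-34 J·s) / (2 × 7.580e-09 m)
Δp_min = 6.956e-27 kg·m/s

The more precisely we measure position, the greater the momentum disturbance.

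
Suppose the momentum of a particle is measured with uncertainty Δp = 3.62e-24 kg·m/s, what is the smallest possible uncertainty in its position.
14.566 pm

Using the Heisenberg uncertainty principle:
ΔxΔp ≥ ℏ/2

The minimum uncertainty in position is:
Δx_min = ℏ/(2Δp)
Δx_min = (1.055e-34 J·s) / (2 × 3.620e-24 kg·m/s)
Δx_min = 1.457e-11 m = 14.566 pm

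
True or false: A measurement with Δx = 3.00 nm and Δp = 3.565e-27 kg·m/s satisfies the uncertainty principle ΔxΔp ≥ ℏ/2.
No, it violates the uncertainty principle (impossible measurement).

Calculate the product ΔxΔp:
ΔxΔp = (3.000e-09 m) × (3.565e-27 kg·m/s)
ΔxΔp = 1.070e-35 J·s

Compare to the minimum allowed value ℏ/2:
ℏ/2 = 5.273e-35 J·s

Since ΔxΔp = 1.070e-35 J·s < 5.273e-35 J·s = ℏ/2,
the measurement violates the uncertainty principle.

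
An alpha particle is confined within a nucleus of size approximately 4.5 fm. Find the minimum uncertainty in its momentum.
1.172 × 10^-20 kg·m/s

Using the Heisenberg uncertainty principle:
ΔxΔp ≥ ℏ/2

With Δx ≈ L = 4.500e-15 m (the confinement size):
Δp_min = ℏ/(2Δx)
Δp_min = (1.055e-34 J·s) / (2 × 4.500e-15 m)
Δp_min = 1.172e-20 kg·m/s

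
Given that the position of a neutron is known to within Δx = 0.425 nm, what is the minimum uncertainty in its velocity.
74.073 m/s

Using the Heisenberg uncertainty principle and Δp = mΔv:
ΔxΔp ≥ ℏ/2
Δx(mΔv) ≥ ℏ/2

The minimum uncertainty in velocity is:
Δv_min = ℏ/(2mΔx)
Δv_min = (1.055e-34 J·s) / (2 × 1.675e-27 kg × 4.250e-10 m)
Δv_min = 7.407e+01 m/s = 74.073 m/s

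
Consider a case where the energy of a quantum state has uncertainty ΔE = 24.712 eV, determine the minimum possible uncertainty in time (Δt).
13.318 as

Using the energy-time uncertainty principle:
ΔEΔt ≥ ℏ/2

The minimum uncertainty in time is:
Δt_min = ℏ/(2ΔE)
Δt_min = (1.055e-34 J·s) / (2 × 3.959e-18 J)
Δt_min = 1.332e-17 s = 13.318 as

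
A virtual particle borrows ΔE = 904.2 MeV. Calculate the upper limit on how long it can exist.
3.640 × 10^-25 s

Using the energy-time uncertainty principle:
ΔEΔt ≥ ℏ/2

For a virtual particle borrowing energy ΔE, the maximum lifetime is:
Δt_max = ℏ/(2ΔE)

Converting energy:
ΔE = 904.2 MeV = 1.449e-10 J

Δt_max = (1.055e-34 J·s) / (2 × 1.449e-10 J)
Δt_max = 3.640e-25 s = 3.640 × 10^-25 s

Virtual particles with higher borrowed energy exist for shorter times.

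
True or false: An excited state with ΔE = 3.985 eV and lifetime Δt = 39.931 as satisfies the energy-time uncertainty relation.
No, it violates the uncertainty relation.

Calculate the product ΔEΔt:
ΔE = 3.985 eV = 6.385e-19 J
ΔEΔt = (6.385e-19 J) × (3.993e-17 s)
ΔEΔt = 2.549e-35 J·s

Compare to the minimum allowed value ℏ/2:
ℏ/2 = 5.273e-35 J·s

Since ΔEΔt = 2.549e-35 J·s < 5.273e-35 J·s = ℏ/2,
this violates the uncertainty relation.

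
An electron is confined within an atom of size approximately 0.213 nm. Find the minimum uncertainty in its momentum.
2.476 × 10^-25 kg·m/s

Using the Heisenberg uncertainty principle:
ΔxΔp ≥ ℏ/2

With Δx ≈ L = 2.130e-10 m (the confinement size):
Δp_min = ℏ/(2Δx)
Δp_min = (1.055e-34 J·s) / (2 × 2.130e-10 m)
Δp_min = 2.476e-25 kg·m/s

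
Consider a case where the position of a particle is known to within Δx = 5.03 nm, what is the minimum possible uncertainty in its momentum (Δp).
1.048 × 10^-26 kg·m/s

Using the Heisenberg uncertainty principle:
ΔxΔp ≥ ℏ/2

The minimum uncertainty in momentum is:
Δp_min = ℏ/(2Δx)
Δp_min = (1.055e-34 J·s) / (2 × 5.030e-09 m)
Δp_min = 1.048e-26 kg·m/s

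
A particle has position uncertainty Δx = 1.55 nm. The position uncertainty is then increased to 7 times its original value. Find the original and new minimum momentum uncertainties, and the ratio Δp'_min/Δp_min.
Original Δp_min = 3.402 × 10^-26 kg·m/s; new Δp'_min = 4.860 × 10^-27 kg·m/s; ratio Δp'_min/Δp_min = 1/7.

From the uncertainty principle ΔxΔp ≥ ℏ/2, the minimum momentum uncertainty is Δp_min = ℏ/(2Δx).

Original (Δx = 1.55 nm = 1.550e-09 m):
Δp_min = (1.055e-34 J·s)/(2 × 1.550e-09 m) = 3.402e-26 kg·m/s

When Δx → 7Δx:
Δp'_min = ℏ/(2 × 7Δx) = (1/7) × ℏ/(2Δx) = (1/7) × Δp_min
Δp'_min = 1/7 × 3.402e-26 kg·m/s = 4.860e-27 kg·m/s

Since Δp_min ∝ 1/Δx, when Δx is increased to 7 times its original value, Δp_min decreases to 1/7 of its original value.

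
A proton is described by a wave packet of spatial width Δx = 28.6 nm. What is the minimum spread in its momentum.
1.844 × 10^-27 kg·m/s

For a wave packet, the spatial width Δx and momentum spread Δp are related by the uncertainty principle:
ΔxΔp ≥ ℏ/2

The minimum momentum spread is:
Δp_min = ℏ/(2Δx)
Δp_min = (1.055e-34 J·s) / (2 × 2.860e-08 m)
Δp_min = 1.844e-27 kg·m/s

A wave packet cannot have both a well-defined position and well-defined momentum.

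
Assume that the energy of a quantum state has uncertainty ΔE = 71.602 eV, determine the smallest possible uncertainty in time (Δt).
4.596 as

Using the energy-time uncertainty principle:
ΔEΔt ≥ ℏ/2

The minimum uncertainty in time is:
Δt_min = ℏ/(2ΔE)
Δt_min = (1.055e-34 J·s) / (2 × 1.147e-17 J)
Δt_min = 4.596e-18 s = 4.596 as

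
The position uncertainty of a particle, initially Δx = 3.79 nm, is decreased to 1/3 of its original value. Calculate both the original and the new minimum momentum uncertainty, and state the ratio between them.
Original Δp_min = 1.391 × 10^-26 kg·m/s; new Δp'_min = 4.174 × 10^-26 kg·m/s; ratio Δp'_min/Δp_min = 3.

From the uncertainty principle ΔxΔp ≥ ℏ/2, the minimum momentum uncertainty is Δp_min = ℏ/(2Δx).

Original (Δx = 3.79 nm = 3.790e-09 m):
Δp_min = (1.055e-34 J·s)/(2 × 3.790e-09 m) = 1.391e-26 kg·m/s

When Δx → (1/3)Δx:
Δp'_min = ℏ/(2 × (1/3)Δx) = 3 × ℏ/(2Δx) = 3 × Δp_min
Δp'_min = 3 × 1.391e-26 kg·m/s = 4.174e-26 kg·m/s

Since Δp_min ∝ 1/Δx, when Δx is decreased to 1/3 of its original value, Δp_min increases to 3 times its original value.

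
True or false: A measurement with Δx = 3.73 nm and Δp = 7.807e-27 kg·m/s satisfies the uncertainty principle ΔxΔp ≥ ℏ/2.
No, it violates the uncertainty principle (impossible measurement).

Calculate the product ΔxΔp:
ΔxΔp = (3.730e-09 m) × (7.807e-27 kg·m/s)
ΔxΔp = 2.912e-35 J·s

Compare to the minimum allowed value ℏ/2:
ℏ/2 = 5.273e-35 J·s

Since ΔxΔp = 2.912e-35 J·s < 5.273e-35 J·s = ℏ/2,
the measurement violates the uncertainty principle.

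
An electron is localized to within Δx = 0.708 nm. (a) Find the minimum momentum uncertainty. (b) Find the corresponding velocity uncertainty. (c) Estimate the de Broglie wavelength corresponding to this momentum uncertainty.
(a) Δp_min = 7.448 × 10^-26 kg·m/s
(b) Δv_min = 81.757 km/s
(c) λ_dB = 8.897 nm

Step-by-step:

(a) From the uncertainty principle:
Δp_min = ℏ/(2Δx) = (1.055e-34 J·s)/(2 × 7.080e-10 m) = 7.448e-26 kg·m/s

(b) The velocity uncertainty:
Δv = Δp/m = (7.448e-26 kg·m/s)/(9.109e-31 kg) = 8.176e+04 m/s = 81.757 km/s

(c) The de Broglie wavelength for this momentum:
λ = h/p = (6.626e-34 J·s)/(7.448e-26 kg·m/s) = 8.897e-09 m = 8.897 nm

Note: The de Broglie wavelength is comparable to the localization size, as expected from wave-particle duality.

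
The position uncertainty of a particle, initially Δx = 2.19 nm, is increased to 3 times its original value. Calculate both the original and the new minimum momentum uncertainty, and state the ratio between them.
Original Δp_min = 2.408 × 10^-26 kg·m/s; new Δp'_min = 8.026 × 10^-27 kg·m/s; ratio Δp'_min/Δp_min = 1/3.

From the uncertainty principle ΔxΔp ≥ ℏ/2, the minimum momentum uncertainty is Δp_min = ℏ/(2Δx).

Original (Δx = 2.19 nm = 2.190e-09 m):
Δp_min = (1.055e-34 J·s)/(2 × 2.190e-09 m) = 2.408e-26 kg·m/s

When Δx → 3Δx:
Δp'_min = ℏ/(2 × 3Δx) = (1/3) × ℏ/(2Δx) = (1/3) × Δp_min
Δp'_min = 1/3 × 2.408e-26 kg·m/s = 8.026e-27 kg·m/s

Since Δp_min ∝ 1/Δx, when Δx is increased to 3 times its original value, Δp_min decreases to 1/3 of its original value.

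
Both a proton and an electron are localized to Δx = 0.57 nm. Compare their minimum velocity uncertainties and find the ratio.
The electron has the larger minimum velocity uncertainty, by a ratio of 1836.2.

For both particles, Δp_min = ℏ/(2Δx) = 9.251e-26 kg·m/s (same for both).

The velocity uncertainty is Δv = Δp/m:
- proton: Δv = 9.251e-26 / 1.673e-27 = 5.531e+01 m/s = 55.306 m/s
- electron: Δv = 9.251e-26 / 9.109e-31 = 1.016e+05 m/s = 101.551 km/s

Ratio: 1.016e+05 / 5.531e+01 = 1836.2

The lighter particle has larger velocity uncertainty because Δv ∝ 1/m.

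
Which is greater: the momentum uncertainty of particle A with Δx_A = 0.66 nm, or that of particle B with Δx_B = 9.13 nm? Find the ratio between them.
Particle A has the larger minimum momentum uncertainty, by a factor of 13.83.

For each particle, the minimum momentum uncertainty is Δp_min = ℏ/(2Δx):

Particle A: Δp_A = ℏ/(2×6.600e-10 m) = 7.989e-26 kg·m/s
Particle B: Δp_B = ℏ/(2×9.130e-09 m) = 5.775e-27 kg·m/s

Ratio: Δp_A/Δp_B = 13.83

Since Δp_min ∝ 1/Δx, the particle with smaller position uncertainty (A) has larger momentum uncertainty.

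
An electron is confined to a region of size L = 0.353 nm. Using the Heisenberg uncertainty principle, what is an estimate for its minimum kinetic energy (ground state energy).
76.439 meV

Using the uncertainty principle to estimate ground state energy:

1. The position uncertainty is approximately the confinement size:
   Δx ≈ L = 3.530e-10 m

2. From ΔxΔp ≥ ℏ/2, the minimum momentum uncertainty is:
   Δp ≈ ℏ/(2L) = 1.494e-25 kg·m/s

3. The kinetic energy is approximately:
   KE ≈ (Δp)²/(2m) = (1.494e-25)²/(2 × 9.109e-31 kg)
   KE ≈ 1.225e-20 J = 76.439 meV

This is an order-of-magnitude estimate of the ground state energy.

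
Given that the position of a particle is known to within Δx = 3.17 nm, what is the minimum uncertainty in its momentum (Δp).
1.663 × 10^-26 kg·m/s

Using the Heisenberg uncertainty principle:
ΔxΔp ≥ ℏ/2

The minimum uncertainty in momentum is:
Δp_min = ℏ/(2Δx)
Δp_min = (1.055e-34 J·s) / (2 × 3.170e-09 m)
Δp_min = 1.663e-26 kg·m/s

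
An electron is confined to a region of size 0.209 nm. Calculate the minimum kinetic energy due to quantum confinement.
218.057 meV

Using the uncertainty principle:

1. Position uncertainty: Δx ≈ 2.090e-10 m
2. Minimum momentum uncertainty: Δp = ℏ/(2Δx) = 2.523e-25 kg·m/s
3. Minimum kinetic energy:
   KE = (Δp)²/(2m) = (2.523e-25)²/(2 × 9.109e-31 kg)
   KE = 3.494e-20 J = 218.057 meV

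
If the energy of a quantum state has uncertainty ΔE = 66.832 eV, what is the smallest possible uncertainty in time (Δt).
4.924 as

Using the energy-time uncertainty principle:
ΔEΔt ≥ ℏ/2

The minimum uncertainty in time is:
Δt_min = ℏ/(2ΔE)
Δt_min = (1.055e-34 J·s) / (2 × 1.071e-17 J)
Δt_min = 4.924e-18 s = 4.924 as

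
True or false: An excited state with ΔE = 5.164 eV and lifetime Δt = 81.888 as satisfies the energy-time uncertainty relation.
Yes, it satisfies the uncertainty relation.

Calculate the product ΔEΔt:
ΔE = 5.164 eV = 8.274e-19 J
ΔEΔt = (8.274e-19 J) × (8.189e-17 s)
ΔEΔt = 6.775e-35 J·s

Compare to the minimum allowed value ℏ/2:
ℏ/2 = 5.273e-35 J·s

Since ΔEΔt = 6.775e-35 J·s ≥ 5.273e-35 J·s = ℏ/2,
this satisfies the uncertainty relation.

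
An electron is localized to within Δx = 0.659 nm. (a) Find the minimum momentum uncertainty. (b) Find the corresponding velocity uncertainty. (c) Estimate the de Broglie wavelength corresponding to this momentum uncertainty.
(a) Δp_min = 8.001 × 10^-26 kg·m/s
(b) Δv_min = 87.836 km/s
(c) λ_dB = 8.281 nm

Step-by-step:

(a) From the uncertainty principle:
Δp_min = ℏ/(2Δx) = (1.055e-34 J·s)/(2 × 6.590e-10 m) = 8.001e-26 kg·m/s

(b) The velocity uncertainty:
Δv = Δp/m = (8.001e-26 kg·m/s)/(9.109e-31 kg) = 8.784e+04 m/s = 87.836 km/s

(c) The de Broglie wavelength for this momentum:
λ = h/p = (6.626e-34 J·s)/(8.001e-26 kg·m/s) = 8.281e-09 m = 8.281 nm

Note: The de Broglie wavelength is comparable to the localization size, as expected from wave-particle duality.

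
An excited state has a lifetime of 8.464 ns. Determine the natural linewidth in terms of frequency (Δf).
9.402 MHz

Using the energy-time uncertainty principle and E = hf:
ΔEΔt ≥ ℏ/2
hΔf·Δt ≥ ℏ/2

The minimum frequency uncertainty is:
Δf = ℏ/(2hτ) = 1/(4πτ)
Δf = 1/(4π × 8.464e-09 s)
Δf = 9.402e+06 Hz = 9.402 MHz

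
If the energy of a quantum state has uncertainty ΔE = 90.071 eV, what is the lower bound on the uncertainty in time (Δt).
3.654 as

Using the energy-time uncertainty principle:
ΔEΔt ≥ ℏ/2

The minimum uncertainty in time is:
Δt_min = ℏ/(2ΔE)
Δt_min = (1.055e-34 J·s) / (2 × 1.443e-17 J)
Δt_min = 3.654e-18 s = 3.654 as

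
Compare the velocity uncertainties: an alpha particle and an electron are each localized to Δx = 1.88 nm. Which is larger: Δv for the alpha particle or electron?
The electron has the larger minimum velocity uncertainty, by a ratio of 7294.3.

For both particles, Δp_min = ℏ/(2Δx) = 2.805e-26 kg·m/s (same for both).

The velocity uncertainty is Δv = Δp/m:
- alpha particle: Δv = 2.805e-26 / 6.645e-27 = 4.221e+00 m/s = 4.221 m/s
- electron: Δv = 2.805e-26 / 9.109e-31 = 3.079e+04 m/s = 30.789 km/s

Ratio: 3.079e+04 / 4.221e+00 = 7294.3

The lighter particle has larger velocity uncertainty because Δv ∝ 1/m.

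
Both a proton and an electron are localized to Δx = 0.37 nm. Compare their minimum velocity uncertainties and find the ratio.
The electron has the larger minimum velocity uncertainty, by a ratio of 1836.2.

For both particles, Δp_min = ℏ/(2Δx) = 1.425e-25 kg·m/s (same for both).

The velocity uncertainty is Δv = Δp/m:
- proton: Δv = 1.425e-25 / 1.673e-27 = 8.520e+01 m/s = 85.201 m/s
- electron: Δv = 1.425e-25 / 9.109e-31 = 1.564e+05 m/s = 156.443 km/s

Ratio: 1.564e+05 / 8.520e+01 = 1836.2

The lighter particle has larger velocity uncertainty because Δv ∝ 1/m.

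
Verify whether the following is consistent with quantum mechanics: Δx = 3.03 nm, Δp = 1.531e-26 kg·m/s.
No, it violates the uncertainty principle (impossible measurement).

Calculate the product ΔxΔp:
ΔxΔp = (3.030e-09 m) × (1.531e-26 kg·m/s)
ΔxΔp = 4.639e-35 J·s

Compare to the minimum allowed value ℏ/2:
ℏ/2 = 5.273e-35 J·s

Since ΔxΔp = 4.639e-35 J·s < 5.273e-35 J·s = ℏ/2,
the measurement violates the uncertainty principle.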